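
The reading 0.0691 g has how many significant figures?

0.0691: leading zeros are not significant.

3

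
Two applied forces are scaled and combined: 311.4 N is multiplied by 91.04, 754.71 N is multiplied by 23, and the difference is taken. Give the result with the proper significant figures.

311.4 × 91.04 = 28349.856 → 2.835 × 10⁴ N (4 s.f., last digit at the 10^1 place).
754.71 × 23 = 17358.33 → 1.7 × 10⁴ N (2 s.f., last digit at the 10^3 place).
Difference: 10991.526 N; keep the coarser place, 10^3.
Result: 1.1 × 10⁴ N.

1.1 × 10⁴ N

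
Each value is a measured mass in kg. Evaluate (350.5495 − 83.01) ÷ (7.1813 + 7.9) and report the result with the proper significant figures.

17.7

350.5495 − 83.01 = 267.5395, limited to 2 d.p. → 5 s.f.; 7.1813 + 7.9 = 15.0813, limited to 1 d.p. → 3 s.f.
Carrying full precision, 267.5395 ÷ 15.0813 = 17.7398168593…; keep min(5, 3) = 3 s.f.
Rounded to 3 significant figures: 17.7.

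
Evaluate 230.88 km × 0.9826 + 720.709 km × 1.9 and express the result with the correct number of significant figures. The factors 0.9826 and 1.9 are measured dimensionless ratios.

230.88 × 0.9826 = 226.862688 → 226.9 km (4 s.f., last digit at the 10^-1 place).
720.709 × 1.9 = 1369.3471 → 1.4 × 10^3 km (2 s.f., last digit at the 10^2 place).
Sum: 1596.209788 km; keep the coarser place, 10^2.
Result: 1.6 × 10^3 km.

1.6 × 10^3 km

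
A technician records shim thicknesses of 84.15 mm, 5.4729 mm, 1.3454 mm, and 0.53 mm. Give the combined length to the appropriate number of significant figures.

91.50 mm

84.15 mm + 5.4729 mm + 1.3454 mm + 0.53 mm = 91.4983 mm.
Addition/subtraction keeps the fewest decimal places: 84.15 → 2 decimal places, 5.4729 → 4 decimal places, 1.3454 → 4 decimal places, 0.53 → 2 decimal places; limit is 2.
Rounded to 2 decimal places: 91.50 mm.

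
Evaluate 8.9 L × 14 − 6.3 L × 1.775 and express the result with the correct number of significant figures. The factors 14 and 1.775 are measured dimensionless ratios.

1.1 × 10^2 L

8.9 × 14 = 124.6 → 1.2 × 10^2 L (2 s.f., last digit at the 10^1 place).
6.3 × 1.775 = 11.1825 → 11 L (2 s.f., last digit at the 10^0 place).
Difference: 113.4175 L; keep the coarser place, 10^1.
Result: 1.1 × 10^2 L.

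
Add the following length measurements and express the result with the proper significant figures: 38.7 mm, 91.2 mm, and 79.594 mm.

209.5 mm

38.7 mm + 91.2 mm + 79.594 mm = 209.494 mm.
Addition/subtraction keeps the fewest decimal places: 38.7 → 1 decimal place, 91.2 → 1 decimal place, 79.594 → 3 decimal places; limit is 1.
Rounded to 1 decimal place: 209.5 mm.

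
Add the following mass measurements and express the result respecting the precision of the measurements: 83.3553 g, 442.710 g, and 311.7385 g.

83.3553 g + 442.710 g + 311.7385 g = 837.8038 g.
Addition/subtraction keeps the fewest decimal places: 83.3553 → 4 decimal places, 442.710 → 3 decimal places, 311.7385 → 4 decimal places; limit is 3.
Rounded to 3 decimal places: 837.804 g.

837.804 g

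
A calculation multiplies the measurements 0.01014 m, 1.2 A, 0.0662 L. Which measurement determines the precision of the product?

1.2 A

0.01014 m → 4 s.f.; 1.2 A → 2 s.f.; 0.0662 L → 3 s.f.
The fewest is 2 significant figures, from 1.2 A.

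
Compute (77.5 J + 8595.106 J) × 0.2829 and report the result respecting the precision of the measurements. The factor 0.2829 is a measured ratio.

2453 J

77.5 J + 8595.106 J = 8672.606 J; the sum is limited to 1 decimal place (5 s.f.).
Carrying full precision, 8672.606 × 0.2829 = 2453.4802374 J; 0.2829 has 4 s.f., so the result keeps min(5, 4) = 4 s.f.
Rounded to 4 significant figures: 2453 J.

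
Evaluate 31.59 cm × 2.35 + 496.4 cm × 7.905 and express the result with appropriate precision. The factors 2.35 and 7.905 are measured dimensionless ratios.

31.59 × 2.35 = 74.2365 → 74.2 cm (3 s.f., last digit at the 10^-1 place).
496.4 × 7.905 = 3924.042 → 3924 cm (4 s.f., last digit at the 10^0 place).
Sum: 3998.2785 cm; keep the coarser place, 10^0.
Result: 3998 cm.

3998 cm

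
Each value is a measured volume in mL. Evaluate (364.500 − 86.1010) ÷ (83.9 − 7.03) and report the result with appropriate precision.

364.500 − 86.1010 = 278.3990, limited to 3 d.p. → 6 s.f.; 83.9 − 7.03 = 76.87, limited to 1 d.p. → 3 s.f.
Carrying full precision, 278.3990 ÷ 76.87 = 3.62168596331…; keep min(6, 3) = 3 s.f.
Rounded to 3 significant figures: 3.62.

3.62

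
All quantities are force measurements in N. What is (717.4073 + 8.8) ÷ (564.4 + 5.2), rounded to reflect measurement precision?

717.4073 + 8.8 = 726.2073, limited to 1 d.p. → 4 s.f.; 564.4 + 5.2 = 569.6, limited to 1 d.p. → 4 s.f.
Carrying full precision, 726.2073 ÷ 569.6 = 1.27494259129…; keep min(4, 4) = 4 s.f.
Rounded to 4 significant figures: 1.275.

1.275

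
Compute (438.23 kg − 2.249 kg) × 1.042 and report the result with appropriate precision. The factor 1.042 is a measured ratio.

454.3 kg

438.23 kg − 2.249 kg = 435.981 kg; the difference is limited to 2 decimal places (5 s.f.).
Carrying full precision, 435.981 × 1.042 = 454.292202 kg; 1.042 has 4 s.f., so the result keeps min(5, 4) = 4 s.f.
Rounded to 4 significant figures: 454.3 kg.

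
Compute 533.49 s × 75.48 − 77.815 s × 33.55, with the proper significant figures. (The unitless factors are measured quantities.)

533.49 × 75.48 = 40267.8252 → 4.027 × 10⁴ s (4 s.f., last digit at the 10^1 place).
77.815 × 33.55 = 2610.69325 → 2.611 × 10³ s (4 s.f., last digit at the 10^0 place).
Difference: 37657.13195 s; keep the coarser place, 10^1.
Result: 3.766 × 10⁴ s.

3.766 × 10⁴ s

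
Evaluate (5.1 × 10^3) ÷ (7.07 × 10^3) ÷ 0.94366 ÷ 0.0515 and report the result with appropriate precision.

(5.1 × 10^3) ÷ (7.07 × 10^3) ÷ 0.94366 ÷ 0.0515 = 14.8432152948…
Multiplication/division keeps the fewest significant figures: 5.1 × 10^3 → 2 s.f., 7.07 × 10^3 → 3 s.f., 0.94366 → 5 s.f., 0.0515 → 3 s.f.; limit is 2.
Rounded to 2 significant figures: 15.

15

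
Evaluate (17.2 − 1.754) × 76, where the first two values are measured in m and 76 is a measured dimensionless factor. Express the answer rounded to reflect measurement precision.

1.2 × 10³ m

17.2 m − 1.754 m = 15.446 m; the difference is limited to 1 decimal place (3 s.f.).
Carrying full precision, 15.446 × 76 = 1173.896 m; 76 has 2 s.f., so the result keeps min(3, 2) = 2 s.f.
Rounded to 2 significant figures: 1.2 × 10³ m.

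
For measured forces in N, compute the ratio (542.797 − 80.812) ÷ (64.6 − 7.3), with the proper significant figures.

8.06

542.797 − 80.812 = 461.985, limited to 3 d.p. → 6 s.f.; 64.6 − 7.3 = 57.3, limited to 1 d.p. → 3 s.f.
Carrying full precision, 461.985 ÷ 57.3 = 8.06256544503…; keep min(6, 3) = 3 s.f.
Rounded to 3 significant figures: 8.06.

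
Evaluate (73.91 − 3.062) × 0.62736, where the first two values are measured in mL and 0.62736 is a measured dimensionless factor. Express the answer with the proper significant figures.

73.91 mL − 3.062 mL = 70.848 mL; the difference is limited to 2 decimal places (4 s.f.).
Carrying full precision, 70.848 × 0.62736 = 44.44720128 mL; 0.62736 has 5 s.f., so the result keeps min(4, 5) = 4 s.f.
Rounded to 4 significant figures: 44.45 mL.

44.45 mL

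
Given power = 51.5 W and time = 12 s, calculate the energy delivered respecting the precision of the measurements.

6.2 × 10^2 J

energy delivered = 51.5 W × 12 s = 618 J.
51.5 has 3 significant figures; 12 has 2.
Division/multiplication keeps the fewest: 2 significant figures.
Rounded: 6.2 × 10^2 J.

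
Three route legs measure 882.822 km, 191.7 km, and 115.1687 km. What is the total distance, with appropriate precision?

882.822 km + 191.7 km + 115.1687 km = 1189.6907 km.
Addition/subtraction keeps the fewest decimal places: 882.822 → 3 decimal places, 191.7 → 1 decimal place, 115.1687 → 4 decimal places; limit is 1.
Rounded to 1 decimal place: 1189.7 km.

1189.7 km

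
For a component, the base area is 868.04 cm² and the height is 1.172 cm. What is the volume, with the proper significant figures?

volume = 868.04 cm² × 1.172 cm = 1017.34288 cm³.
868.04 has 5 significant figures; 1.172 has 4.
Division/multiplication keeps the fewest: 4 significant figures.
Rounded: 1.017 × 10^3 cm³.

1.017 × 10^3 cm³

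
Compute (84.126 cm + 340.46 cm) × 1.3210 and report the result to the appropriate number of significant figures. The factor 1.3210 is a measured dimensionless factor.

560.88 cm

84.126 cm + 340.46 cm = 424.586 cm; the sum is limited to 2 decimal places (5 s.f.).
Carrying full precision, 424.586 × 1.3210 = 560.878106 cm; 1.3210 has 5 s.f., so the result keeps min(5, 5) = 5 s.f.
Rounded to 5 significant figures: 560.88 cm.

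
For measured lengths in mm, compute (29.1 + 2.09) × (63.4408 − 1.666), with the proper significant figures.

1.93 × 10³ mm²

29.1 + 2.09 = 31.19, limited to 1 d.p. → 3 s.f.; 63.4408 − 1.666 = 61.7748, limited to 3 d.p. → 5 s.f.
Carrying full precision, 31.19 × 61.7748 = 1926.756012; keep min(3, 5) = 3 s.f.
Rounded to 3 significant figures: 1.93 × 10³ mm².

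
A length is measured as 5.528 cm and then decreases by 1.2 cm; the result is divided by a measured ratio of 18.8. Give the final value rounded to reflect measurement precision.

0.23 cm

5.528 cm − 1.2 cm = 4.328 cm; the difference is limited to 1 decimal place (2 s.f.).
Carrying full precision, 4.328 ÷ 18.8 = 0.230212765957… cm; 18.8 has 3 s.f., so the result keeps min(2, 3) = 2 s.f.
Rounded to 2 significant figures: 0.23 cm.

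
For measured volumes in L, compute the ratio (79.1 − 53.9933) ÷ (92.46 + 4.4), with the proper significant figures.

79.1 − 53.9933 = 25.1067, limited to 1 d.p. → 3 s.f.; 92.46 + 4.4 = 96.86, limited to 1 d.p. → 3 s.f.
Carrying full precision, 25.1067 ÷ 96.86 = 0.259206070617…; keep min(3, 3) = 3 s.f.
Rounded to 3 significant figures: 0.259.

0.259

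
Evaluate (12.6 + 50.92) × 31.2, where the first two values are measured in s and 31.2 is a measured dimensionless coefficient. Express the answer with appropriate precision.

12.6 s + 50.92 s = 63.52 s; the sum is limited to 1 decimal place (3 s.f.).
Carrying full precision, 63.52 × 31.2 = 1981.824 s; 31.2 has 3 s.f., so the result keeps min(3, 3) = 3 s.f.
Rounded to 3 significant figures: 1.98 × 10^3 s.

1.98 × 10^3 s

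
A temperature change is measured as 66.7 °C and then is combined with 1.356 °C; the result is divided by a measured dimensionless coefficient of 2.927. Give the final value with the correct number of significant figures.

23.3 °C

66.7 °C + 1.356 °C = 68.056 °C; the sum is limited to 1 decimal place (3 s.f.).
Carrying full precision, 68.056 ÷ 2.927 = 23.2511103519… °C; 2.927 has 4 s.f., so the result keeps min(3, 4) = 3 s.f.
Rounded to 3 significant figures: 23.3 °C.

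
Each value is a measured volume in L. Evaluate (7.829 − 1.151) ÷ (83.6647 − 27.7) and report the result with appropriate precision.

0.119

7.829 − 1.151 = 6.678, limited to 3 d.p. → 4 s.f.; 83.6647 − 27.7 = 55.9647, limited to 1 d.p. → 3 s.f.
Carrying full precision, 6.678 ÷ 55.9647 = 0.119325217503…; keep min(4, 3) = 3 s.f.
Rounded to 3 significant figures: 0.119.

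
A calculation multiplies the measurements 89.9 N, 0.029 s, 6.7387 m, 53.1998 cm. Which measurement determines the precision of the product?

0.029 s

89.9 N → 3 s.f.; 0.029 s → 2 s.f.; 6.7387 m → 5 s.f.; 53.1998 cm → 6 s.f.
The fewest is 2 significant figures, from 0.029 s.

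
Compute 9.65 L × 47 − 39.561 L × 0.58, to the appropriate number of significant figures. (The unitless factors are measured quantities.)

9.65 × 47 = 453.55 → 4.5 × 10² L (2 s.f., last digit at the 10^1 place).
39.561 × 0.58 = 22.94538 → 23 L (2 s.f., last digit at the 10^0 place).
Difference: 430.60462 L; keep the coarser place, 10^1.
Result: 4.3 × 10² L.

4.3 × 10² L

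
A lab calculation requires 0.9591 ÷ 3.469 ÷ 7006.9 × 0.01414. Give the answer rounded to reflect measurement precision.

0.9591 ÷ 3.469 ÷ 7006.9 × 0.01414 = 5.57934325585 × 10^-7…
Multiplication/division keeps the fewest significant figures: 0.9591 → 4 s.f., 3.469 → 4 s.f., 7006.9 → 5 s.f., 0.01414 → 4 s.f.; limit is 4.
Rounded to 4 significant figures: 5.579 × 10⁻⁷.

5.579 × 10⁻⁷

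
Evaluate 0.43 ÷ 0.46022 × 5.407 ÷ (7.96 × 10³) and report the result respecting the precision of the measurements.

6.3 × 10⁻⁴

0.43 ÷ 0.46022 × 5.407 ÷ (7.96 × 10³) = 0.000634667514269…
Multiplication/division keeps the fewest significant figures: 0.43 → 2 s.f., 0.46022 → 5 s.f., 5.407 → 4 s.f., 7.96 × 10³ → 3 s.f.; limit is 2.
Rounded to 2 significant figures: 6.3 × 10⁻⁴.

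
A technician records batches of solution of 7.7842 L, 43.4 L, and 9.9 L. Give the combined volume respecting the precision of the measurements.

7.7842 L + 43.4 L + 9.9 L = 61.0842 L.
Addition/subtraction keeps the fewest decimal places: 7.7842 → 4 decimal places, 43.4 → 1 decimal place, 9.9 → 1 decimal place; limit is 1.
Rounded to 1 decimal place: 61.1 L.

61.1 L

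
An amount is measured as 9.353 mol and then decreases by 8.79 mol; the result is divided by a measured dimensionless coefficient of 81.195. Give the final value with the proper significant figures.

6.9 × 10⁻³ mol

9.353 mol − 8.79 mol = 0.563 mol; the difference is limited to 2 decimal places (2 s.f.).
Carrying full precision, 0.563 ÷ 81.195 = 0.00693392450274… mol; 81.195 has 5 s.f., so the result keeps min(2, 5) = 2 s.f.
Rounded to 2 significant figures: 6.9 × 10⁻³ mol.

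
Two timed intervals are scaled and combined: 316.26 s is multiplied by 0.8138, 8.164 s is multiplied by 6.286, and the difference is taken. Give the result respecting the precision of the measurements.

206.1 s

316.26 × 0.8138 = 257.372388 → 257.4 s (4 s.f., last digit at the 10^-1 place).
8.164 × 6.286 = 51.318904 → 51.32 s (4 s.f., last digit at the 10^-2 place).
Difference: 206.053484 s; keep the coarser place, 10^-1.
Result: 206.1 s.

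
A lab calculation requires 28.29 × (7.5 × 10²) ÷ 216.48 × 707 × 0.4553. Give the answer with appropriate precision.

28.29 × (7.5 × 10²) ÷ 216.48 × 707 × 0.4553 = 31549.5737216…
Multiplication/division keeps the fewest significant figures: 28.29 → 4 s.f., 7.5 × 10² → 2 s.f., 216.48 → 5 s.f., 707 → 3 s.f., 0.4553 → 4 s.f.; limit is 2.
Rounded to 2 significant figures: 3.2 × 10⁴.

3.2 × 10⁴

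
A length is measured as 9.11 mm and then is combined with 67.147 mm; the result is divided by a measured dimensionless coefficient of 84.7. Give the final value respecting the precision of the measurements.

9.11 mm + 67.147 mm = 76.257 mm; the sum is limited to 2 decimal places (4 s.f.).
Carrying full precision, 76.257 ÷ 84.7 = 0.900318772137… mm; 84.7 has 3 s.f., so the result keeps min(4, 3) = 3 s.f.
Rounded to 3 significant figures: 0.900 mm.

0.900 mm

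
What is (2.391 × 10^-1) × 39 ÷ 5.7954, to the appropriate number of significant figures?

1.6

(2.391 × 10^-1) × 39 ÷ 5.7954 = 1.60901749664…
Multiplication/division keeps the fewest significant figures: 2.391 × 10^-1 → 4 s.f., 39 → 2 s.f., 5.7954 → 5 s.f.; limit is 2.
Rounded to 2 significant figures: 1.6.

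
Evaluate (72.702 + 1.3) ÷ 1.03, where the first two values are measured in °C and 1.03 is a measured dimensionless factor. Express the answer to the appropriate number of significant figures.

71.8 °C

72.702 °C + 1.3 °C = 74.002 °C; the sum is limited to 1 decimal place (3 s.f.).
Carrying full precision, 74.002 ÷ 1.03 = 71.8466019417… °C; 1.03 has 3 s.f., so the result keeps min(3, 3) = 3 s.f.
Rounded to 3 significant figures: 71.8 °C.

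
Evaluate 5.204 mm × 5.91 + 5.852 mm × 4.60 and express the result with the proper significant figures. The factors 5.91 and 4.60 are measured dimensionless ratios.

5.204 × 5.91 = 30.75564 → 30.8 mm (3 s.f., last digit at the 10^-1 place).
5.852 × 4.60 = 26.9192 → 26.9 mm (3 s.f., last digit at the 10^-1 place).
Sum: 57.67484 mm; keep the coarser place, 10^-1.
Result: 57.7 mm.

57.7 mm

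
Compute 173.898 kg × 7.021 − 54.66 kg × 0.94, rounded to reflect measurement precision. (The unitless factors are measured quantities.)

1170. kg

173.898 × 7.021 = 1220.937858 → 1221 kg (4 s.f., last digit at the 10^0 place).
54.66 × 0.94 = 51.3804 → 51 kg (2 s.f., last digit at the 10^0 place).
Difference: 1169.557458 kg; keep the coarser place, 10^0.
Result: 1170. kg.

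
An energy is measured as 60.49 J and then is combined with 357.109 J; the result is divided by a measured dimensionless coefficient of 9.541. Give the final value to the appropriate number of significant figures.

60.49 J + 357.109 J = 417.599 J; the sum is limited to 2 decimal places (5 s.f.).
Carrying full precision, 417.599 ÷ 9.541 = 43.7688921497… J; 9.541 has 4 s.f., so the result keeps min(5, 4) = 4 s.f.
Rounded to 4 significant figures: 43.77 J.

43.77 J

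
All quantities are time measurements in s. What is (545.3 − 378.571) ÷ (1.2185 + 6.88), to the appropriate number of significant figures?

545.3 − 378.571 = 166.729, limited to 1 d.p. → 4 s.f.; 1.2185 + 6.88 = 8.0985, limited to 2 d.p. → 3 s.f.
Carrying full precision, 166.729 ÷ 8.0985 = 20.5876396864…; keep min(4, 3) = 3 s.f.
Rounded to 3 significant figures: 20.6.

20.6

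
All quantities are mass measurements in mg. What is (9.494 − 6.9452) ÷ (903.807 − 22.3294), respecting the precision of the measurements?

9.494 − 6.9452 = 2.5488, limited to 3 d.p. → 4 s.f.; 903.807 − 22.3294 = 881.4776, limited to 3 d.p. → 6 s.f.
Carrying full precision, 2.5488 ÷ 881.4776 = 0.00289150853068…; keep min(4, 6) = 4 s.f.
Rounded to 4 significant figures: 0.002892.

0.002892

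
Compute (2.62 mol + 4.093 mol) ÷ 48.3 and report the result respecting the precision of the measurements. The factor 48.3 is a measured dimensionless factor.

0.139 mol

2.62 mol + 4.093 mol = 6.713 mol; the sum is limited to 2 decimal places (3 s.f.).
Carrying full precision, 6.713 ÷ 48.3 = 0.138985507246… mol; 48.3 has 3 s.f., so the result keeps min(3, 3) = 3 s.f.
Rounded to 3 significant figures: 0.139 mol.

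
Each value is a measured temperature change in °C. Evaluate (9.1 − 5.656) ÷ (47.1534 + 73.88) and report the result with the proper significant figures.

0.028

9.1 − 5.656 = 3.444, limited to 1 d.p. → 2 s.f.; 47.1534 + 73.88 = 121.0334, limited to 2 d.p. → 5 s.f.
Carrying full precision, 3.444 ÷ 121.0334 = 0.028454955409…; keep min(2, 5) = 2 s.f.
Rounded to 2 significant figures: 0.028.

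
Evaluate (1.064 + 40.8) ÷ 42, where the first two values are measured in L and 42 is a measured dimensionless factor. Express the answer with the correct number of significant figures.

1.0 L

1.064 L + 40.8 L = 41.864 L; the sum is limited to 1 decimal place (3 s.f.).
Carrying full precision, 41.864 ÷ 42 = 0.996761904762… L; 42 has 2 s.f., so the result keeps min(3, 2) = 2 s.f.
Rounded to 2 significant figures: 1.0 L.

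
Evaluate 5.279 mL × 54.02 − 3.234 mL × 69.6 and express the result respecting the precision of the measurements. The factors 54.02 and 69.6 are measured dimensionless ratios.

5.279 × 54.02 = 285.17158 → 285.2 mL (4 s.f., last digit at the 10^-1 place).
3.234 × 69.6 = 225.0864 → 2.25 × 10² mL (3 s.f., last digit at the 10^0 place).
Difference: 60.08518 mL; keep the coarser place, 10^0.
Result: 60. mL.

60. mL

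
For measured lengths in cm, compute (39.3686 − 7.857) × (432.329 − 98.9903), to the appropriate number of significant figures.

1.0504 × 10^4 cm²

39.3686 − 7.857 = 31.5116, limited to 3 d.p. → 5 s.f.; 432.329 − 98.9903 = 333.3387, limited to 3 d.p. → 6 s.f.
Carrying full precision, 31.5116 × 333.3387 = 10504.0357789…; keep min(5, 6) = 5 s.f.
Rounded to 5 significant figures: 1.0504 × 10^4 cm².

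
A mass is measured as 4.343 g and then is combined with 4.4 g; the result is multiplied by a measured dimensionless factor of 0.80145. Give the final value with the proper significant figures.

4.343 g + 4.4 g = 8.743 g; the sum is limited to 1 decimal place (2 s.f.).
Carrying full precision, 8.743 × 0.80145 = 7.00707735 g; 0.80145 has 5 s.f., so the result keeps min(2, 5) = 2 s.f.
Rounded to 2 significant figures: 7.0 g.

7.0 g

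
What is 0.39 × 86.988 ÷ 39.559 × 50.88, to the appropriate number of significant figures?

44

0.39 × 86.988 ÷ 39.559 × 50.88 = 43.6340726914…
Multiplication/division keeps the fewest significant figures: 0.39 → 2 s.f., 86.988 → 5 s.f., 39.559 → 5 s.f., 50.88 → 4 s.f.; limit is 2.
Rounded to 2 significant figures: 44.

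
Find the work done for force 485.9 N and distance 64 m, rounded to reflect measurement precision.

3.1 × 10^4 J

work done = 485.9 N × 64 m = 31097.6 J.
485.9 has 4 significant figures; 64 has 2.
Division/multiplication keeps the fewest: 2 significant figures.
Rounded: 3.1 × 10^4 J.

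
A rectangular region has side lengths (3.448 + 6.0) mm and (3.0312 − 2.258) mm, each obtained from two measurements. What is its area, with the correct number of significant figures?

3.448 + 6.0 = 9.448, limited to 1 d.p. → 2 s.f.; 3.0312 − 2.258 = 0.7732, limited to 3 d.p. → 3 s.f.
Carrying full precision, 9.448 × 0.7732 = 7.3051936; keep min(2, 3) = 2 s.f.
Rounded to 2 significant figures: 7.3 mm².

7.3 mm²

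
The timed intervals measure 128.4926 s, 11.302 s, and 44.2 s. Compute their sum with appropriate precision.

128.4926 s + 11.302 s + 44.2 s = 183.9946 s.
Addition/subtraction keeps the fewest decimal places: 128.4926 → 4 decimal places, 11.302 → 3 decimal places, 44.2 → 1 decimal place; limit is 1.
Rounded to 1 decimal place: 184.0 s.

184.0 s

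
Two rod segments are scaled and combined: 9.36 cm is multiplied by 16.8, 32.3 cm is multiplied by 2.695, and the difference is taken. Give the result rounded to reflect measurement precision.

9.36 × 16.8 = 157.248 → 157 cm (3 s.f., last digit at the 10^0 place).
32.3 × 2.695 = 87.0485 → 87.0 cm (3 s.f., last digit at the 10^-1 place).
Difference: 70.1995 cm; keep the coarser place, 10^0.
Result: 70. cm.

70. cm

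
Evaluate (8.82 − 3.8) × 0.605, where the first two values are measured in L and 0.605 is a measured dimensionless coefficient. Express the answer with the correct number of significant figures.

8.82 L − 3.8 L = 5.02 L; the difference is limited to 1 decimal place (2 s.f.).
Carrying full precision, 5.02 × 0.605 = 3.0371 L; 0.605 has 3 s.f., so the result keeps min(2, 3) = 2 s.f.
Rounded to 2 significant figures: 3.0 L.

3.0 L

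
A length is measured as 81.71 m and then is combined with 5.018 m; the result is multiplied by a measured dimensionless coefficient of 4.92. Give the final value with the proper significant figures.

81.71 m + 5.018 m = 86.728 m; the sum is limited to 2 decimal places (4 s.f.).
Carrying full precision, 86.728 × 4.92 = 426.70176 m; 4.92 has 3 s.f., so the result keeps min(4, 3) = 3 s.f.
Rounded to 3 significant figures: 427 m.

427 m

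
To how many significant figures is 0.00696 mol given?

3

0.00696: leading zeros are not significant.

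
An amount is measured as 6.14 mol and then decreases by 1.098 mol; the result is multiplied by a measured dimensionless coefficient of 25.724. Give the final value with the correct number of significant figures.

1.30 × 10^2 mol

6.14 mol − 1.098 mol = 5.042 mol; the difference is limited to 2 decimal places (3 s.f.).
Carrying full precision, 5.042 × 25.724 = 129.700408 mol; 25.724 has 5 s.f., so the result keeps min(3, 5) = 3 s.f.
Rounded to 3 significant figures: 1.30 × 10^2 mol.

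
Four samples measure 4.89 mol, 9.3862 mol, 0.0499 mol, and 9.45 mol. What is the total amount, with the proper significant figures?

4.89 mol + 9.3862 mol + 0.0499 mol + 9.45 mol = 23.7761 mol.
Addition/subtraction keeps the fewest decimal places: 4.89 → 2 decimal places, 9.3862 → 4 decimal places, 0.0499 → 4 decimal places, 9.45 → 2 decimal places; limit is 2.
Rounded to 2 decimal places: 23.78 mol.

23.78 mol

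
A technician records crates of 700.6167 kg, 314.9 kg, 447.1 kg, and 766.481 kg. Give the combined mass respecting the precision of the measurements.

2229.1 kg

700.6167 kg + 314.9 kg + 447.1 kg + 766.481 kg = 2229.0977 kg.
Addition/subtraction keeps the fewest decimal places: 700.6167 → 4 decimal places, 314.9 → 1 decimal place, 447.1 → 1 decimal place, 766.481 → 3 decimal places; limit is 1.
Rounded to 1 decimal place: 2229.1 kg.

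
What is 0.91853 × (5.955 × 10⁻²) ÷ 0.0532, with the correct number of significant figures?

1.03

0.91853 × (5.955 × 10⁻²) ÷ 0.0532 = 1.02816656955…
Multiplication/division keeps the fewest significant figures: 0.91853 → 5 s.f., 5.955 × 10⁻² → 4 s.f., 0.0532 → 3 s.f.; limit is 3.
Rounded to 3 significant figures: 1.03.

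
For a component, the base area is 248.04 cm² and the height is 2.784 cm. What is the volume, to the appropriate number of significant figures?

volume = 248.04 cm² × 2.784 cm = 690.54336 cm³.
248.04 has 5 significant figures; 2.784 has 4.
Division/multiplication keeps the fewest: 4 significant figures.
Rounded: 6.905 × 10² cm³.

6.905 × 10² cm³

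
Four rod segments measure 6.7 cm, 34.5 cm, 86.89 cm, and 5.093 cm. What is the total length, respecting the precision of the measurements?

6.7 cm + 34.5 cm + 86.89 cm + 5.093 cm = 133.183 cm.
Addition/subtraction keeps the fewest decimal places: 6.7 → 1 decimal place, 34.5 → 1 decimal place, 86.89 → 2 decimal places, 5.093 → 3 decimal places; limit is 1.
Rounded to 1 decimal place: 133.2 cm.

133.2 cm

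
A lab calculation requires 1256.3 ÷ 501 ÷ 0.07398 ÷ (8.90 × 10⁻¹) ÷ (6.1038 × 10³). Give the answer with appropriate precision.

6.24 × 10⁻³

1256.3 ÷ 501 ÷ 0.07398 ÷ (8.90 × 10⁻¹) ÷ (6.1038 × 10³) = 0.00623951747529…
Multiplication/division keeps the fewest significant figures: 1256.3 → 5 s.f., 501 → 3 s.f., 0.07398 → 4 s.f., 8.90 × 10⁻¹ → 3 s.f., 6.1038 × 10³ → 5 s.f.; limit is 3.
Rounded to 3 significant figures: 6.24 × 10⁻³.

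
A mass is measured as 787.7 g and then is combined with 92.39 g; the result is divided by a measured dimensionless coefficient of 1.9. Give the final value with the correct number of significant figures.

787.7 g + 92.39 g = 880.09 g; the sum is limited to 1 decimal place (4 s.f.).
Carrying full precision, 880.09 ÷ 1.9 = 463.205263158… g; 1.9 has 2 s.f., so the result keeps min(4, 2) = 2 s.f.
Rounded to 2 significant figures: 4.6 × 10² g.

4.6 × 10² g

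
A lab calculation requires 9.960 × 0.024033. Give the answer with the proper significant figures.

0.2394

9.960 × 0.024033 = 0.23936868
Multiplication/division keeps the fewest significant figures: 9.960 → 4 s.f., 0.024033 → 5 s.f.; limit is 4.
Rounded to 4 significant figures: 0.2394.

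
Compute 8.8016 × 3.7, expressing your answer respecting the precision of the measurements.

33

8.8016 × 3.7 = 32.56592
Multiplication/division keeps the fewest significant figures: 8.8016 → 5 s.f., 3.7 → 2 s.f.; limit is 2.
Rounded to 2 significant figures: 33.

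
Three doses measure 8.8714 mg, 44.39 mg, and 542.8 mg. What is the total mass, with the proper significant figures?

596.1 mg

8.8714 mg + 44.39 mg + 542.8 mg = 596.0614 mg.
Addition/subtraction keeps the fewest decimal places: 8.8714 → 4 decimal places, 44.39 → 2 decimal places, 542.8 → 1 decimal place; limit is 1.
Rounded to 1 decimal place: 596.1 mg.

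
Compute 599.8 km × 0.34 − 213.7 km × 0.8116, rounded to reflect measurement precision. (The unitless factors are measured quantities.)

3 × 10^1 km

599.8 × 0.34 = 203.932 → 2.0 × 10^2 km (2 s.f., last digit at the 10^1 place).
213.7 × 0.8116 = 173.43892 → 173.4 km (4 s.f., last digit at the 10^-1 place).
Difference: 30.49308 km; keep the coarser place, 10^1.
Result: 3 × 10^1 km.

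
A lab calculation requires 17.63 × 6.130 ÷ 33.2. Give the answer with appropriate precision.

17.63 × 6.130 ÷ 33.2 = 3.25517771084…
Multiplication/division keeps the fewest significant figures: 17.63 → 4 s.f., 6.130 → 4 s.f., 33.2 → 3 s.f.; limit is 3.
Rounded to 3 significant figures: 3.26.

3.26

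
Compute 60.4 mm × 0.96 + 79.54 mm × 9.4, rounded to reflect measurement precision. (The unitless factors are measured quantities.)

60.4 × 0.96 = 57.984 → 58 mm (2 s.f., last digit at the 10^0 place).
79.54 × 9.4 = 747.676 → 7.5 × 10² mm (2 s.f., last digit at the 10^1 place).
Sum: 805.66 mm; keep the coarser place, 10^1.
Result: 8.1 × 10² mm.

8.1 × 10² mm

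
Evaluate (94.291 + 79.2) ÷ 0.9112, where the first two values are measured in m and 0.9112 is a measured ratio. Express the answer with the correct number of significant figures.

190.4 m

94.291 m + 79.2 m = 173.491 m; the sum is limited to 1 decimal place (4 s.f.).
Carrying full precision, 173.491 ÷ 0.9112 = 190.398375768… m; 0.9112 has 4 s.f., so the result keeps min(4, 4) = 4 s.f.
Rounded to 4 significant figures: 190.4 m.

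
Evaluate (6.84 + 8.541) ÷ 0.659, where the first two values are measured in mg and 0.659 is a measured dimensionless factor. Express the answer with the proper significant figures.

23.3 mg

6.84 mg + 8.541 mg = 15.381 mg; the sum is limited to 2 decimal places (4 s.f.).
Carrying full precision, 15.381 ÷ 0.659 = 23.339908953… mg; 0.659 has 3 s.f., so the result keeps min(4, 3) = 3 s.f.
Rounded to 3 significant figures: 23.3 mg.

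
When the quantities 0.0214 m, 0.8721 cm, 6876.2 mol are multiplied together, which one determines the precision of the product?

0.0214 m → 3 s.f.; 0.8721 cm → 4 s.f.; 6876.2 mol → 5 s.f.
The fewest is 3 significant figures, from 0.0214 m.

0.0214 m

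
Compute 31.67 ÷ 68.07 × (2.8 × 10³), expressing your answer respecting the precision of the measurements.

1.3 × 10³

31.67 ÷ 68.07 × (2.8 × 10³) = 1302.71779051…
Multiplication/division keeps the fewest significant figures: 31.67 → 4 s.f., 68.07 → 4 s.f., 2.8 × 10³ → 2 s.f.; limit is 2.
Rounded to 2 significant figures: 1.3 × 10³.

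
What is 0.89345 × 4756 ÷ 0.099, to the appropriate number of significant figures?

4.3 × 10^4

0.89345 × 4756 ÷ 0.099 = 42921.6989899…
Multiplication/division keeps the fewest significant figures: 0.89345 → 5 s.f., 4756 → 4 s.f., 0.099 → 2 s.f.; limit is 2.
Rounded to 2 significant figures: 4.3 × 10^4.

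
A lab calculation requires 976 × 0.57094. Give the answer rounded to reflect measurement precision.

5.57 × 10^2

976 × 0.57094 = 557.23744
Multiplication/division keeps the fewest significant figures: 976 → 3 s.f., 0.57094 → 5 s.f.; limit is 3.
Rounded to 3 significant figures: 5.57 × 10^2.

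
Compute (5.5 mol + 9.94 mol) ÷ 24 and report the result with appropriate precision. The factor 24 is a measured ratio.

0.64 mol

5.5 mol + 9.94 mol = 15.44 mol; the sum is limited to 1 decimal place (3 s.f.).
Carrying full precision, 15.44 ÷ 24 = 0.643333333333… mol; 24 has 2 s.f., so the result keeps min(3, 2) = 2 s.f.
Rounded to 2 significant figures: 0.64 mol.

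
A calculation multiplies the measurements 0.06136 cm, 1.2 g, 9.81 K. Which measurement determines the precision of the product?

0.06136 cm → 4 s.f.; 1.2 g → 2 s.f.; 9.81 K → 3 s.f.
The fewest is 2 significant figures, from 1.2 g.

1.2 g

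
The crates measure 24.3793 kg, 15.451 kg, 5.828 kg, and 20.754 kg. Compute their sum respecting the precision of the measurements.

66.412 kg

24.3793 kg + 15.451 kg + 5.828 kg + 20.754 kg = 66.4123 kg.
Addition/subtraction keeps the fewest decimal places: 24.3793 → 4 decimal places, 15.451 → 3 decimal places, 5.828 → 3 decimal places, 20.754 → 3 decimal places; limit is 3.
Rounded to 3 decimal places: 66.412 kg.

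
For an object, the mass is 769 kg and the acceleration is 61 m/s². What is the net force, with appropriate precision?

4.7 × 10^4 N

net force = 769 kg × 61 m/s² = 46909 N.
769 has 3 significant figures; 61 has 2.
Division/multiplication keeps the fewest: 2 significant figures.
Rounded: 4.7 × 10^4 N.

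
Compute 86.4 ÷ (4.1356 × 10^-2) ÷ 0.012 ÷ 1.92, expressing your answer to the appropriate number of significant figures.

9.1 × 10^4

86.4 ÷ (4.1356 × 10^-2) ÷ 0.012 ÷ 1.92 = 90676.0808589…
Multiplication/division keeps the fewest significant figures: 86.4 → 3 s.f., 4.1356 × 10^-2 → 5 s.f., 0.012 → 2 s.f., 1.92 → 3 s.f.; limit is 2.
Rounded to 2 significant figures: 9.1 × 10^4.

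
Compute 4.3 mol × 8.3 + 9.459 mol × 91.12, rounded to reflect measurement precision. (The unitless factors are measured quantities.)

898 mol

4.3 × 8.3 = 35.69 → 36 mol (2 s.f., last digit at the 10^0 place).
9.459 × 91.12 = 861.90408 → 861.9 mol (4 s.f., last digit at the 10^-1 place).
Sum: 897.59408 mol; keep the coarser place, 10^0.
Result: 898 mol.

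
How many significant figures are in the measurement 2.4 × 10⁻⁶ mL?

2.4 × 10⁻⁶: in scientific notation every digit of the coefficient is significant.

2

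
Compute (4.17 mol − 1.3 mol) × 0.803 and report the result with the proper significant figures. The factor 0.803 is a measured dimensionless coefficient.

2.3 mol

4.17 mol − 1.3 mol = 2.87 mol; the difference is limited to 1 decimal place (2 s.f.).
Carrying full precision, 2.87 × 0.803 = 2.30461 mol; 0.803 has 3 s.f., so the result keeps min(2, 3) = 2 s.f.
Rounded to 2 significant figures: 2.3 mol.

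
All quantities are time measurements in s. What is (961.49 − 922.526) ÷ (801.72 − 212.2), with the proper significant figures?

961.49 − 922.526 = 38.964, limited to 2 d.p. → 4 s.f.; 801.72 − 212.2 = 589.52, limited to 1 d.p. → 4 s.f.
Carrying full precision, 38.964 ÷ 589.52 = 0.0660944497218…; keep min(4, 4) = 4 s.f.
Rounded to 4 significant figures: 0.06609.

0.06609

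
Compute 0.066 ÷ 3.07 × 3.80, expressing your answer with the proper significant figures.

0.082

0.066 ÷ 3.07 × 3.80 = 0.0816938110749…
Multiplication/division keeps the fewest significant figures: 0.066 → 2 s.f., 3.07 → 3 s.f., 3.80 → 3 s.f.; limit is 2.
Rounded to 2 significant figures: 0.082.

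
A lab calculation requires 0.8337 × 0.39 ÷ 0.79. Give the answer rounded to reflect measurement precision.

0.8337 × 0.39 ÷ 0.79 = 0.411573417722…
Multiplication/division keeps the fewest significant figures: 0.8337 → 4 s.f., 0.39 → 2 s.f., 0.79 → 2 s.f.; limit is 2.
Rounded to 2 significant figures: 0.41.

0.41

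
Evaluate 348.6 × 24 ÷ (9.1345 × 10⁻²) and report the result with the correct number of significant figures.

348.6 × 24 ÷ (9.1345 × 10⁻²) = 91591.2200996…
Multiplication/division keeps the fewest significant figures: 348.6 → 4 s.f., 24 → 2 s.f., 9.1345 × 10⁻² → 5 s.f.; limit is 2.
Rounded to 2 significant figures: 9.2 × 10⁴.

9.2 × 10⁴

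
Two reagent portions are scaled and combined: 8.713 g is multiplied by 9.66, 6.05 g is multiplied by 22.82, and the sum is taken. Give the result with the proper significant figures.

222 g

8.713 × 9.66 = 84.16758 → 84.2 g (3 s.f., last digit at the 10^-1 place).
6.05 × 22.82 = 138.061 → 138 g (3 s.f., last digit at the 10^0 place).
Sum: 222.22858 g; keep the coarser place, 10^0.
Result: 222 g.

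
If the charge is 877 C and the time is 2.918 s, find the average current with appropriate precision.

average current = 877 C ÷ 2.918 s = 300.548320768… A.
877 has 3 significant figures; 2.918 has 4.
Division/multiplication keeps the fewest: 3 significant figures.
Rounded: 301 A.

301 A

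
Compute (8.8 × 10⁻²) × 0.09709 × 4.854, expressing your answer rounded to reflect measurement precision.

(8.8 × 10⁻²) × 0.09709 × 4.854 = 0.04147218768
Multiplication/division keeps the fewest significant figures: 8.8 × 10⁻² → 2 s.f., 0.09709 → 4 s.f., 4.854 → 4 s.f.; limit is 2.
Rounded to 2 significant figures: 0.041.

0.041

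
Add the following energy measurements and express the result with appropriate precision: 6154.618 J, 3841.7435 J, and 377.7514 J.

6154.618 J + 3841.7435 J + 377.7514 J = 10374.1129 J.
Addition/subtraction keeps the fewest decimal places: 6154.618 → 3 decimal places, 3841.7435 → 4 decimal places, 377.7514 → 4 decimal places; limit is 3.
Rounded to 3 decimal places: 10374.113 J.

10374.113 J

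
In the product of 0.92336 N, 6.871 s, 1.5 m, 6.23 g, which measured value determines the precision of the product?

0.92336 N → 5 s.f.; 6.871 s → 4 s.f.; 1.5 m → 2 s.f.; 6.23 g → 3 s.f.
The fewest is 2 significant figures, from 1.5 m.

1.5 m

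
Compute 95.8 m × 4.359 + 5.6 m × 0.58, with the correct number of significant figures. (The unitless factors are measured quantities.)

4.21 × 10^2 m

95.8 × 4.359 = 417.5922 → 418 m (3 s.f., last digit at the 10^0 place).
5.6 × 0.58 = 3.248 → 3.2 m (2 s.f., last digit at the 10^-1 place).
Sum: 420.8402 m; keep the coarser place, 10^0.
Result: 4.21 × 10^2 m.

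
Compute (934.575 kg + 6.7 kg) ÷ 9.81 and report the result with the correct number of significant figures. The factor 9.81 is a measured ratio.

96.0 kg

934.575 kg + 6.7 kg = 941.275 kg; the sum is limited to 1 decimal place (4 s.f.).
Carrying full precision, 941.275 ÷ 9.81 = 95.9505606524… kg; 9.81 has 3 s.f., so the result keeps min(4, 3) = 3 s.f.
Rounded to 3 significant figures: 96.0 kg.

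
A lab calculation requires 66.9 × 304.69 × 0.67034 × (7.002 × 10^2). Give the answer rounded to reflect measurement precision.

66.9 × 304.69 × 0.67034 × (7.002 × 10^2) = 9567568.05419…
Multiplication/division keeps the fewest significant figures: 66.9 → 3 s.f., 304.69 → 5 s.f., 0.67034 → 5 s.f., 7.002 × 10^2 → 4 s.f.; limit is 3.
Rounded to 3 significant figures: 9.57 × 10^6.

9.57 × 10^6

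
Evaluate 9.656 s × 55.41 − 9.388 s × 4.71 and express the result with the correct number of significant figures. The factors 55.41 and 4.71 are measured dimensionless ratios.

9.656 × 55.41 = 535.03896 → 535.0 s (4 s.f., last digit at the 10^-1 place).
9.388 × 4.71 = 44.21748 → 44.2 s (3 s.f., last digit at the 10^-1 place).
Difference: 490.82148 s; keep the coarser place, 10^-1.
Result: 490.8 s.

490.8 s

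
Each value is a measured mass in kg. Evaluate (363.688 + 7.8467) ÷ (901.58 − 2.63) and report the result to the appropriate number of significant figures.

363.688 + 7.8467 = 371.5347, limited to 3 d.p. → 6 s.f.; 901.58 − 2.63 = 898.95, limited to 2 d.p. → 5 s.f.
Carrying full precision, 371.5347 ÷ 898.95 = 0.413298514934…; keep min(6, 5) = 5 s.f.
Rounded to 5 significant figures: 0.41330.

0.41330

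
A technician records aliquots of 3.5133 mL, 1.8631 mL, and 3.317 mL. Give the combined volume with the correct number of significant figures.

3.5133 mL + 1.8631 mL + 3.317 mL = 8.6934 mL.
Addition/subtraction keeps the fewest decimal places: 3.5133 → 4 decimal places, 1.8631 → 4 decimal places, 3.317 → 3 decimal places; limit is 3.
Rounded to 3 decimal places: 8.693 mL.

8.693 mL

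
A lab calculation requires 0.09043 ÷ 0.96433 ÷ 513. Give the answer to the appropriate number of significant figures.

1.83 × 10⁻⁴

0.09043 ÷ 0.96433 ÷ 513 = 0.000182797178475…
Multiplication/division keeps the fewest significant figures: 0.09043 → 4 s.f., 0.96433 → 5 s.f., 513 → 3 s.f.; limit is 3.
Rounded to 3 significant figures: 1.83 × 10⁻⁴.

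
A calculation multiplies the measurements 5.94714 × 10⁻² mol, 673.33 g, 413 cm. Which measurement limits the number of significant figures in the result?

413 cm

5.94714 × 10⁻² mol → 6 s.f.; 673.33 g → 5 s.f.; 413 cm → 3 s.f.
The fewest is 3 significant figures, from 413 cm.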